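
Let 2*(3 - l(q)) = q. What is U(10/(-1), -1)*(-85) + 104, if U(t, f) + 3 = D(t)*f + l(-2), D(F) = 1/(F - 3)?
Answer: 162/13 ≈ 12.462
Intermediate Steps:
l(q) = 3 - q/2
D(F) = 1/(-3 + F)
U(t, f) = 1 + f/(-3 + t) (U(t, f) = -3 + (f/(-3 + t) + (3 - ½*(-2))) = -3 + (f/(-3 + t) + (3 + 1)) = -3 + (f/(-3 + t) + 4) = -3 + (4 + f/(-3 + t)) = 1 + f/(-3 + t))
U(10/(-1), -1)*(-85) + 104 = ((-3 - 1 + 10/(-1))/(-3 + 10/(-1)))*(-85) + 104 = ((-3 - 1 + 10*(-1))/(-3 + 10*(-1)))*(-85) + 104 = ((-3 - 1 - 10)/(-3 - 10))*(-85) + 104 = (-14/(-13))*(-85) + 104 = -1/13*(-14)*(-85) + 104 = (14/13)*(-85) + 104 = -1190/13 + 104 = 162/13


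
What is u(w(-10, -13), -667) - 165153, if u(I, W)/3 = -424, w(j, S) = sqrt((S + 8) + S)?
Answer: -166425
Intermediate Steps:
w(j, S) = sqrt(8 + 2*S) (w(j, S) = sqrt((8 + S) + S) = sqrt(8 + 2*S))
u(I, W) = -1272 (u(I, W) = 3*(-424) = -1272)
u(w(-10, -13), -667) - 165153 = -1272 - 165153 = -166425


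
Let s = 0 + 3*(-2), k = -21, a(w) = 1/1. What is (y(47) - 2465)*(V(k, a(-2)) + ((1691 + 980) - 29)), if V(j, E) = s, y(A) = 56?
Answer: -6350124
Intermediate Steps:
a(w) = 1
s = -6 (s = 0 - 6 = -6)
V(j, E) = -6
(y(47) - 2465)*(V(k, a(-2)) + ((1691 + 980) - 29)) = (56 - 2465)*(-6 + ((1691 + 980) - 29)) = -2409*(-6 + (2671 - 29)) = -2409*(-6 + 2642) = -2409*2636 = -6350124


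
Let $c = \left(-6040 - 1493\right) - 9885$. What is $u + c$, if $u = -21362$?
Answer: $-38780$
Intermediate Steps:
$c = -17418$ ($c = -7533 - 9885 = -17418$)
$u + c = -21362 - 17418 = -38780$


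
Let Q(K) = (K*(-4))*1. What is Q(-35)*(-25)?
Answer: -3500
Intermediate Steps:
Q(K) = -4*K (Q(K) = -4*K*1 = -4*K)
Q(-35)*(-25) = -4*(-35)*(-25) = 140*(-25) = -3500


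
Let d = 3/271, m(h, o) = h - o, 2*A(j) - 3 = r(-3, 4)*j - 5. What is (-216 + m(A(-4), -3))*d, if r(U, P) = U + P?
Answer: -648/271 ≈ -2.3911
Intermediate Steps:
r(U, P) = P + U
A(j) = -1 + j/2 (A(j) = 3/2 + ((4 - 3)*j - 5)/2 = 3/2 + (1*j - 5)/2 = 3/2 + (j - 5)/2 = 3/2 + (-5 + j)/2 = 3/2 + (-5/2 + j/2) = -1 + j/2)
d = 3/271 (d = 3*(1/271) = 3/271 ≈ 0.011070)
(-216 + m(A(-4), -3))*d = (-216 + ((-1 + (½)*(-4)) - 1*(-3)))*(3/271) = (-216 + ((-1 - 2) + 3))*(3/271) = (-216 + (-3 + 3))*(3/271) = (-216 + 0)*(3/271) = -216*3/271 = -648/271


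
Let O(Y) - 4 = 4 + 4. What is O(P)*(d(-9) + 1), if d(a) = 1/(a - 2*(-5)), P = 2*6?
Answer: 24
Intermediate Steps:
P = 12
O(Y) = 12 (O(Y) = 4 + (4 + 4) = 4 + 8 = 12)
d(a) = 1/(10 + a) (d(a) = 1/(a + 10) = 1/(10 + a))
O(P)*(d(-9) + 1) = 12*(1/(10 - 9) + 1) = 12*(1/1 + 1) = 12*(1 + 1) = 12*2 = 24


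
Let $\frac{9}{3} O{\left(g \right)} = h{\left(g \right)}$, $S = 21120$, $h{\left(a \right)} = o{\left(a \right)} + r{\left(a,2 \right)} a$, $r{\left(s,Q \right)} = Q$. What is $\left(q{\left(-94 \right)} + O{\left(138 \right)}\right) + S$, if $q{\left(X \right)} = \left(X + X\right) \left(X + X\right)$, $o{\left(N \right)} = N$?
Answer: $56602$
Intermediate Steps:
$q{\left(X \right)} = 4 X^{2}$ ($q{\left(X \right)} = 2 X 2 X = 4 X^{2}$)
$h{\left(a \right)} = 3 a$ ($h{\left(a \right)} = a + 2 a = 3 a$)
$O{\left(g \right)} = g$ ($O{\left(g \right)} = \frac{3 g}{3} = g$)
$\left(q{\left(-94 \right)} + O{\left(138 \right)}\right) + S = \left(4 \left(-94\right)^{2} + 138\right) + 21120 = \left(4 \cdot 8836 + 138\right) + 21120 = \left(35344 + 138\right) + 21120 = 35482 + 21120 = 56602$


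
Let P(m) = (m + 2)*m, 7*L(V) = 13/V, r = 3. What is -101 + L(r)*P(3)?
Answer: -642/7 ≈ -91.714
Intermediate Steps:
L(V) = 13/(7*V) (L(V) = (13/V)/7 = 13/(7*V))
P(m) = m*(2 + m) (P(m) = (2 + m)*m = m*(2 + m))
-101 + L(r)*P(3) = -101 + ((13/7)/3)*(3*(2 + 3)) = -101 + ((13/7)*(1/3))*(3*5) = -101 + (13/21)*15 = -101 + 65/7 = -642/7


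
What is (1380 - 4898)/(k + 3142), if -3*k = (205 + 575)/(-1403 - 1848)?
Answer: -5718509/5107451 ≈ -1.1196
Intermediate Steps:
k = 260/3251 (k = -(205 + 575)/(3*(-1403 - 1848)) = -260/(-3251) = -260*(-1)/3251 = -⅓*(-780/3251) = 260/3251 ≈ 0.079975)
(1380 - 4898)/(k + 3142) = (1380 - 4898)/(260/3251 + 3142) = -3518/10214902/3251 = -3518*3251/10214902 = -5718509/5107451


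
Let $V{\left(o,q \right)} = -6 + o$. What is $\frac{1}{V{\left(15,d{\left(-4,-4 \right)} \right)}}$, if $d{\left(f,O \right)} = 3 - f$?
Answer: $\frac{1}{9} \approx 0.11111$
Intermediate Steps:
$\frac{1}{V{\left(15,d{\left(-4,-4 \right)} \right)}} = \frac{1}{-6 + 15} = \frac{1}{9}$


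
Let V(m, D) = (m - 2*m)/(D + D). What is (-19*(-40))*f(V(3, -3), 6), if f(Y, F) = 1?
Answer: 760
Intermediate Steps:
V(m, D) = -m/(2*D) (V(m, D) = (-m)/((2*D)) = (-m)*(1/(2*D)) = -m/(2*D))
(-19*(-40))*f(V(3, -3), 6) = -19*(-40)*1 = 760*1 = 760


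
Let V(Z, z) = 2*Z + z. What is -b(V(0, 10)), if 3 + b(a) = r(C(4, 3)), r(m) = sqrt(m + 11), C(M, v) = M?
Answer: 3 - sqrt(15) ≈ -0.87298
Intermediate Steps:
V(Z, z) = z + 2*Z
r(m) = sqrt(11 + m)
b(a) = -3 + sqrt(15) (b(a) = -3 + sqrt(11 + 4) = -3 + sqrt(15))
-b(V(0, 10)) = -(-3 + sqrt(15)) = 3 - sqrt(15)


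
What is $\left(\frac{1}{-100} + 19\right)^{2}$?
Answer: $\frac{3606201}{10000} \approx 360.62$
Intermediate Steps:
$\left(\frac{1}{-100} + 19\right)^{2} = \left(- \frac{1}{100} + 19\right)^{2} = \left(\frac{1899}{100}\right)^{2} = \frac{3606201}{10000}$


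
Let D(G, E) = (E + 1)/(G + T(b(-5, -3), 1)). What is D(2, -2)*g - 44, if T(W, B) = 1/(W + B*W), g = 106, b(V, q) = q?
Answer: -1120/11 ≈ -101.82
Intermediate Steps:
D(G, E) = (1 + E)/(-1/6 + G) (D(G, E) = (E + 1)/(G + 1/((-3)*(1 + 1))) = (1 + E)/(G - 1/3/2) = (1 + E)/(G - 1/3*1/2) = (1 + E)/(G - 1/6) = (1 + E)/(-1/6 + G))
D(2, -2)*g - 44 = (6*(1 - 2)/(-1 + 6*2))*106 - 44 = (6*(-1)/(-1 + 12))*106 - 44 = (6*(-1)/11)*106 - 44 = (6*(1/11)*(-1))*106 - 44 = -6/11*106 - 44 = -636/11 - 44 = -1120/11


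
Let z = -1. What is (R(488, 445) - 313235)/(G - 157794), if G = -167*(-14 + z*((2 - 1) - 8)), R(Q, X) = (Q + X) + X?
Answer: 44551/22375 ≈ 1.9911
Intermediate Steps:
R(Q, X) = Q + 2*X
G = 1169 (G = -167*(-14 - ((2 - 1) - 8)) = -167*(-14 - (1 - 8)) = -167*(-14 - 1*(-7)) = -167*(-14 + 7) = -167*(-7) = 1169)
(R(488, 445) - 313235)/(G - 157794) = ((488 + 2*445) - 313235)/(1169 - 157794) = ((488 + 890) - 313235)/(-156625) = (1378 - 313235)*(-1/156625) = -311857*(-1/156625) = 44551/22375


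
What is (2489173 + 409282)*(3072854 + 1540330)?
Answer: 13371106230720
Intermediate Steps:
(2489173 + 409282)*(3072854 + 1540330) = 2898455*4613184 = 13371106230720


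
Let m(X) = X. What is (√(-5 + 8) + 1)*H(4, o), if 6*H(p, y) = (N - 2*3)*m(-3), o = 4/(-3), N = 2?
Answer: 2 + 2*√3 ≈ 5.4641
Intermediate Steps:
o = -4/3 (o = 4*(-⅓) = -4/3 ≈ -1.3333)
H(p, y) = 2 (H(p, y) = ((2 - 2*3)*(-3))/6 = ((2 - 6)*(-3))/6 = (-4*(-3))/6 = (⅙)*12 = 2)
(√(-5 + 8) + 1)*H(4, o) = (√(-5 + 8) + 1)*2 = (√3 + 1)*2 = (1 + √3)*2 = 2 + 2*√3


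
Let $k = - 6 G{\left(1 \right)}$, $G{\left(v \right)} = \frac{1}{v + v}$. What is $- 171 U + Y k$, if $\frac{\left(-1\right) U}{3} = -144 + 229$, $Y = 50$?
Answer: $43455$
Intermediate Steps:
$G{\left(v \right)} = \frac{1}{2 v}$
$k = -3$ ($k = - 6 \frac{1}{2 \cdot 1} = - 6 \cdot \frac{1}{2} \cdot 1 = \left(-6\right) \frac{1}{2} = -3$)
$U = -255$ ($U = - 3 \left(-144 + 229\right) = \left(-3\right) 85 = -255$)
$- 171 U + Y k = \left(-171\right) \left(-255\right) + 50 \left(-3\right) = 43605 - 150 = 43455$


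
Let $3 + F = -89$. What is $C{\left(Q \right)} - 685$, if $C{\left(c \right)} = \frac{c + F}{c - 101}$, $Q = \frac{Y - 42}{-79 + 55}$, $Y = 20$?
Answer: $- \frac{821592}{1201} \approx -684.09$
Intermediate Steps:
$F = -92$ ($F = -3 - 89 = -92$)
$Q = \frac{11}{12}$ ($Q = \frac{20 - 42}{-79 + 55} = - \frac{22}{-24} = \left(-22\right) \left(- \frac{1}{24}\right) = \frac{11}{12} \approx 0.91667$)
$C{\left(c \right)} = \frac{-92 + c}{-101 + c}$ ($C{\left(c \right)} = \frac{c - 92}{c - 101} = \frac{-92 + c}{-101 + c}$)
$C{\left(Q \right)} - 685 = \frac{-92 + \frac{11}{12}}{-101 + \frac{11}{12}} - 685 = \frac{1}{- \frac{1201}{12}} \left(- \frac{1093}{12}\right) - 685 = \left(- \frac{12}{1201}\right) \left(- \frac{1093}{12}\right) - 685 = \frac{1093}{1201} - 685 = - \frac{821592}{1201}$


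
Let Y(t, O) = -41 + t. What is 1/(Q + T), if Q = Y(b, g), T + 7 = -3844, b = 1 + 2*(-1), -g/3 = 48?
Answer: -1/3893 ≈ -0.00025687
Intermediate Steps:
g = -144 (g = -3*48 = -144)
b = -1 (b = 1 - 2 = -1)
T = -3851 (T = -7 - 3844 = -3851)
Q = -42 (Q = -41 - 1 = -42)
1/(Q + T) = 1/(-42 - 3851) = 1/(-3893) = -1/3893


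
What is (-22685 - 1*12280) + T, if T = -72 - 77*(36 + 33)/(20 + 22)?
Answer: -70327/2 ≈ -35164.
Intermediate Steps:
T = -397/2 (T = -72 - 5313/42 = -72 - 77*23/14 = -72 - 253/2 = -397/2 ≈ -198.50)
(-22685 - 1*12280) + T = (-22685 - 1*12280) - 397/2 = (-22685 - 12280) - 397/2 = -34965 - 397/2 = -70327/2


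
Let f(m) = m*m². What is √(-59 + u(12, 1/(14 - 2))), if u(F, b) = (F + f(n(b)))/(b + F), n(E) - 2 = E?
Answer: I*√173356055/1740 ≈ 7.5669*I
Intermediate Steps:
n(E) = 2 + E
f(m) = m³
u(F, b) = (F + (2 + b)³)/(F + b) (u(F, b) = (F + (2 + b)³)/(b + F) = (F + (2 + b)³)/(F + b))
√(-59 + u(12, 1/(14 - 2))) = √(-59 + (12 + (2 + 1/(14 - 2))³)/(12 + 1/(14 - 2))) = √(-59 + (12 + (2 + 1/12)³)/(12 + 1/12)) = √(-59 + (12 + (25/12)³)/(145/12)) = √(-59 + 12*(12 + 15625/1728)/145) = √(-59 + (12/145)*(36361/1728)) = √(-59 + 36361/20880) = √(-1195559/20880) = I*√173356055/1740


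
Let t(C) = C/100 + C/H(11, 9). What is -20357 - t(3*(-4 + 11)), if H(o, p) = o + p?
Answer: -1017913/50 ≈ -20358.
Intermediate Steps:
t(C) = 3*C/50 (t(C) = C/100 + C/(11 + 9) = C*(1/100) + C/20 = C/100 + C*(1/20) = C/100 + C/20 = 3*C/50)
-20357 - t(3*(-4 + 11)) = -20357 - 3*3*(-4 + 11)/50 = -20357 - 3*3*7/50 = -20357 - 3*21/50 = -20357 - 1*63/50 = -20357 - 63/50 = -1017913/50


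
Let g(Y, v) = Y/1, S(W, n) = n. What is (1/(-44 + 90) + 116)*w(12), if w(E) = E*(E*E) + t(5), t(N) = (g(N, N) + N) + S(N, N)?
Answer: 9302391/46 ≈ 2.0223e+5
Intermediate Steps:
g(Y, v) = Y (g(Y, v) = Y*1 = Y)
t(N) = 3*N (t(N) = (N + N) + N = 2*N + N = 3*N)
w(E) = 15 + E³ (w(E) = E*(E*E) + 3*5 = E*E² + 15 = E³ + 15 = 15 + E³)
(1/(-44 + 90) + 116)*w(12) = (1/(-44 + 90) + 116)*(15 + 12³) = (1/46 + 116)*(15 + 1728) = (1/46 + 116)*1743 = (5337/46)*1743 = 9302391/46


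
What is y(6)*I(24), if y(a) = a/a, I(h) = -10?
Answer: -10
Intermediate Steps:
y(a) = 1
y(6)*I(24) = 1*(-10) = -10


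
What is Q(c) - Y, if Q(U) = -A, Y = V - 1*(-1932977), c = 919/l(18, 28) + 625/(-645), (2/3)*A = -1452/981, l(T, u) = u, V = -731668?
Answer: -130942439/109 ≈ -1.2013e+6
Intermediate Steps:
A = -242/109 (A = 3*(-1452/981)/2 = 3*(-1452*1/981)/2 = (3/2)*(-484/327) = -242/109 ≈ -2.2202)
c = 115051/3612 (c = 919/28 + 625/(-645) = 919*(1/28) + 625*(-1/645) = 919/28 - 125/129 = 115051/3612 ≈ 31.852)
Y = 1201309 (Y = -731668 - 1*(-1932977) = -731668 + 1932977 = 1201309)
Q(U) = 242/109 (Q(U) = -1*(-242/109) = 242/109)
Q(c) - Y = 242/109 - 1*1201309 = 242/109 - 1201309 = -130942439/109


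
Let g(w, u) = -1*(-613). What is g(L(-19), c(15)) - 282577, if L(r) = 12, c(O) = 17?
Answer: -281964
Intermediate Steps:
g(w, u) = 613
g(L(-19), c(15)) - 282577 = 613 - 282577 = -281964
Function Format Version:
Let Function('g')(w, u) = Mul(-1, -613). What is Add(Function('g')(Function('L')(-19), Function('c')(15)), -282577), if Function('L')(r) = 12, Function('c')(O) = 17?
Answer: -281964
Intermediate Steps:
Function('g')(w, u) = 613
Add(Function('g')(Function('L')(-19), Function('c')(15)), -282577) = Add(613, -282577) = -281964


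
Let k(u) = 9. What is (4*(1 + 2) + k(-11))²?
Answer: 441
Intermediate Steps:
(4*(1 + 2) + k(-11))² = (4*(1 + 2) + 9)² = (4*3 + 9)² = (12 + 9)² = 21² = 441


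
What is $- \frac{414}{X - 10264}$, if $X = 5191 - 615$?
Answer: $\frac{23}{316} \approx 0.072785$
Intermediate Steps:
$X = 4576$
$- \frac{414}{X - 10264} = - \frac{414}{4576 - 10264} = - \frac{414}{-5688} = - \frac{\left(-1\right) 414}{5688} = \left(-1\right) \left(- \frac{23}{316}\right) = \frac{23}{316}$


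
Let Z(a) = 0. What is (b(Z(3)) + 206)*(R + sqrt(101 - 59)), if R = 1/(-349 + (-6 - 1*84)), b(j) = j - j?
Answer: -206/439 + 206*sqrt(42) ≈ 1334.6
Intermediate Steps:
b(j) = 0
R = -1/439 (R = 1/(-349 + (-6 - 84)) = 1/(-349 - 90) = 1/(-439) = -1/439 ≈ -0.0022779)
(b(Z(3)) + 206)*(R + sqrt(101 - 59)) = (0 + 206)*(-1/439 + sqrt(101 - 59)) = 206*(-1/439 + sqrt(42)) = -206/439 + 206*sqrt(42)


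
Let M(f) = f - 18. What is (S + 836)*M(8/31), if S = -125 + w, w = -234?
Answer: -262350/31 ≈ -8462.9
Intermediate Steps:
M(f) = -18 + f
S = -359 (S = -125 - 234 = -359)
(S + 836)*M(8/31) = (-359 + 836)*(-18 + 8/31) = 477*(-18 + 8*(1/31)) = 477*(-18 + 8/31) = 477*(-550/31) = -262350/31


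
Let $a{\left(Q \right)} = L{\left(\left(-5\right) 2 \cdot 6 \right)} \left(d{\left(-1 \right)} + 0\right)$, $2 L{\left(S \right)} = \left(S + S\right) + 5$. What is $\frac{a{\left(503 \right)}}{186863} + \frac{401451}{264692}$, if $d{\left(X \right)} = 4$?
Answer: $\frac{74955459053}{49461141196} \approx 1.5154$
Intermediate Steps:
$L{\left(S \right)} = \frac{5}{2} + S$ ($L{\left(S \right)} = \frac{\left(S + S\right) + 5}{2} = \frac{2 S + 5}{2} = \frac{5 + 2 S}{2} = \frac{5}{2} + S$)
$a{\left(Q \right)} = -230$ ($a{\left(Q \right)} = \left(\frac{5}{2} + \left(-5\right) 2 \cdot 6\right) \left(4 + 0\right) = \left(\frac{5}{2} - 60\right) 4 = \left(- \frac{115}{2}\right) 4 = -230$)
$\frac{a{\left(503 \right)}}{186863} + \frac{401451}{264692} = - \frac{230}{186863} + \frac{401451}{264692} = \frac{74955459053}{49461141196}$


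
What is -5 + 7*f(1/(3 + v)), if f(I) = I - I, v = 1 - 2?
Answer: -5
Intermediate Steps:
v = -1
f(I) = 0
-5 + 7*f(1/(3 + v)) = -5 + 7*0 = -5 + 0 = -5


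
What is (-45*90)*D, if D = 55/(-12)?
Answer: 37125/2 ≈ 18563.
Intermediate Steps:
D = -55/12 (D = 55*(-1/12) = -55/12 ≈ -4.5833)
(-45*90)*D = -45*90*(-55/12) = -4050*(-55/12) = 37125/2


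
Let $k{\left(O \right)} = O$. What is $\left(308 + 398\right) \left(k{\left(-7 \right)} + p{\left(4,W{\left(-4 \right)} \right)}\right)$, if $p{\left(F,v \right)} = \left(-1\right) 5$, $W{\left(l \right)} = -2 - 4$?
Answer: $-8472$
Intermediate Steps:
$W{\left(l \right)} = -6$ ($W{\left(l \right)} = -2 - 4 = -6$)
$p{\left(F,v \right)} = -5$
$\left(308 + 398\right) \left(k{\left(-7 \right)} + p{\left(4,W{\left(-4 \right)} \right)}\right) = \left(308 + 398\right) \left(-7 - 5\right) = 706 \left(-12\right) = -8472$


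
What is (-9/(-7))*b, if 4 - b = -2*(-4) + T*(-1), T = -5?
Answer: -81/7 ≈ -11.571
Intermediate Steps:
b = -9 (b = 4 - (-2*(-4) - 5*(-1)) = 4 - (8 + 5) = 4 - 1*13 = 4 - 13 = -9)
(-9/(-7))*b = -9/(-7)*(-9) = -9*(-⅐)*(-9) = (9/7)*(-9) = -81/7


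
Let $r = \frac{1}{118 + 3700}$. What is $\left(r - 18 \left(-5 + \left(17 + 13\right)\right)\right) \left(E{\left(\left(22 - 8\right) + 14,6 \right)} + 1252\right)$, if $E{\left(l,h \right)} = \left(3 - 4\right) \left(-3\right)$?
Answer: $- \frac{2156214245}{3818} \approx -5.6475 \cdot 10^{5}$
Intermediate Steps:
$r = \frac{1}{3818} \approx 0.00026192$
$E{\left(l,h \right)} = 3$ ($E{\left(l,h \right)} = \left(-1\right) \left(-3\right) = 3$)
$\left(r - 18 \left(-5 + \left(17 + 13\right)\right)\right) \left(E{\left(\left(22 - 8\right) + 14,6 \right)} + 1252\right) = \left(\frac{1}{3818} - 18 \left(-5 + \left(17 + 13\right)\right)\right) \left(3 + 1252\right) = \left(\frac{1}{3818} - 18 \left(-5 + 30\right)\right) 1255 = \left(\frac{1}{3818} - 450\right) 1255 = \left(- \frac{1718099}{3818}\right) 1255 = - \frac{2156214245}{3818}$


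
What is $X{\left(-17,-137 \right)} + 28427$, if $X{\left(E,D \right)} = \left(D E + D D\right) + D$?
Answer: $49388$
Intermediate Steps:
$X{\left(E,D \right)} = D + D^{2} + D E$ ($X{\left(E,D \right)} = \left(D E + D^{2}\right) + D = \left(D^{2} + D E\right) + D = D + D^{2} + D E$)
$X{\left(-17,-137 \right)} + 28427 = - 137 \left(1 - 137 - 17\right) + 28427 = \left(-137\right) \left(-153\right) + 28427 = 20961 + 28427 = 49388$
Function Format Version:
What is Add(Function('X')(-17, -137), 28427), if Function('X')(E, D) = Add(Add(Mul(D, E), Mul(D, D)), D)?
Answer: 49388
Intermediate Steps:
Function('X')(E, D) = Add(D, Pow(D, 2), Mul(D, E)) (Function('X')(E, D) = Add(Add(Mul(D, E), Pow(D, 2)), D) = Add(Add(Pow(D, 2), Mul(D, E)), D) = Add(D, Pow(D, 2), Mul(D, E)))
Add(Function('X')(-17, -137), 28427) = Add(Mul(-137, Add(1, -137, -17)), 28427) = Add(Mul(-137, -153), 28427) = Add(20961, 28427) = 49388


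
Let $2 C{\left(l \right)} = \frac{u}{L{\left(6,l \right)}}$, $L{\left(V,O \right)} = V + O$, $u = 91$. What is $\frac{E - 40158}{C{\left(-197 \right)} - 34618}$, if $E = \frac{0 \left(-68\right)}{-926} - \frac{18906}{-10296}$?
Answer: $\frac{13161423607}{11346335286} \approx 1.16$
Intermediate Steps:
$L{\left(V,O \right)} = O + V$
$C{\left(l \right)} = \frac{91}{2 \left(6 + l\right)}$ ($C{\left(l \right)} = \frac{91 \frac{1}{l + 6}}{2} = \frac{91 \frac{1}{6 + l}}{2} = \frac{91}{2 \left(6 + l\right)}$)
$E = \frac{3151}{1716}$ ($E = 0 \left(- \frac{1}{926}\right) - - \frac{3151}{1716} = 0 + \frac{3151}{1716} = \frac{3151}{1716} \approx 1.8362$)
$\frac{E - 40158}{C{\left(-197 \right)} - 34618} = \frac{\frac{3151}{1716} - 40158}{\frac{91}{2 \left(6 - 197\right)} - 34618} = - \frac{68907977}{1716 \left(\frac{91}{2 \left(-191\right)} - 34618\right)} = - \frac{68907977}{1716 \left(\frac{91}{2} \left(- \frac{1}{191}\right) - 34618\right)} = - \frac{68907977}{1716 \left(- \frac{91}{382} - 34618\right)} = - \frac{68907977}{1716 \left(- \frac{13224167}{382}\right)} = \left(- \frac{68907977}{1716}\right) \left(- \frac{382}{13224167}\right) = \frac{13161423607}{11346335286}$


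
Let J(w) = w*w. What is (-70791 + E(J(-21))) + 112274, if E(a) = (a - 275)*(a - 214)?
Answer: 79165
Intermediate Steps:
J(w) = w²
E(a) = (-275 + a)*(-214 + a)
(-70791 + E(J(-21))) + 112274 = (-70791 + (58850 + ((-21)²)² - 489*(-21)²)) + 112274 = (-70791 + (58850 + 441² - 489*441)) + 112274 = (-70791 + (58850 + 194481 - 215649)) + 112274 = (-70791 + 37682) + 112274 = -33109 + 112274 = 79165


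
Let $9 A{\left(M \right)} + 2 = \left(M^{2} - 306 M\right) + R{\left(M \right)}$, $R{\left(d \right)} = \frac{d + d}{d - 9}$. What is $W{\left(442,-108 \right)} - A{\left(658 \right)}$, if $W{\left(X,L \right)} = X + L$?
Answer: $- \frac{148367908}{5841} \approx -25401.0$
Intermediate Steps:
$W{\left(X,L \right)} = L + X$
$R{\left(d \right)} = \frac{2 d}{-9 + d}$
$A{\left(M \right)} = - \frac{2}{9} - 34 M + \frac{M^{2}}{9} + \frac{2 M}{9 \left(-9 + M\right)}$ ($A{\left(M \right)} = - \frac{2}{9} + \frac{\left(M^{2} - 306 M\right) + \frac{2 M}{-9 + M}}{9} = - \frac{2}{9} + \frac{M^{2} - 306 M + \frac{2 M}{-9 + M}}{9} = - \frac{2}{9} + \left(- 34 M + \frac{M^{2}}{9} + \frac{2 M}{9 \left(-9 + M\right)}\right) = - \frac{2}{9} - 34 M + \frac{M^{2}}{9} + \frac{2 M}{9 \left(-9 + M\right)}$)
$W{\left(442,-108 \right)} - A{\left(658 \right)} = \left(-108 + 442\right) - \frac{18 + 658^{3} - 315 \cdot 658^{2} + 2754 \cdot 658}{9 \left(-9 + 658\right)} = 334 - \frac{18 + 284890312 - 136383660 + 1812132}{9 \cdot 649} = 334 - \frac{1}{9} \cdot \frac{1}{649} \left(18 + 284890312 - 136383660 + 1812132\right) = 334 - \frac{1}{9} \cdot \frac{1}{649} \cdot 150318802 = 334 - \frac{150318802}{5841} = - \frac{148367908}{5841}$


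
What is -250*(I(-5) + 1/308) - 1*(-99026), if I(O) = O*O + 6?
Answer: 14056379/154 ≈ 91275.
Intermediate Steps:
I(O) = 6 + O**2 (I(O) = O**2 + 6 = 6 + O**2)
-250*(I(-5) + 1/308) - 1*(-99026) = -250*((6 + (-5)**2) + 1/308) - 1*(-99026) = -250*((6 + 25) + 1/308) + 99026 = -250*(31 + 1/308) + 99026 = -250*9549/308 + 99026 = -1193625/154 + 99026 = 14056379/154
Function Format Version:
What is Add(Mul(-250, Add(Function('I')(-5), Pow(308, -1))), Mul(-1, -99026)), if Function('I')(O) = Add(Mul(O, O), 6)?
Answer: Rational(14056379, 154) ≈ 91275.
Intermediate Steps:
Function('I')(O) = Add(6, Pow(O, 2)) (Function('I')(O) = Add(Pow(O, 2), 6) = Add(6, Pow(O, 2)))
Add(Mul(-250, Add(Function('I')(-5), Pow(308, -1))), Mul(-1, -99026)) = Add(Mul(-250, Add(Add(6, Pow(-5, 2)), Pow(308, -1))), Mul(-1, -99026)) = Add(Mul(-250, Add(Add(6, 25), Rational(1, 308))), 99026) = Add(Mul(-250, Add(31, Rational(1, 308))), 99026) = Add(Mul(-250, Rational(9549, 308)), 99026) = Add(Rational(-1193625, 154), 99026) = Rational(14056379, 154)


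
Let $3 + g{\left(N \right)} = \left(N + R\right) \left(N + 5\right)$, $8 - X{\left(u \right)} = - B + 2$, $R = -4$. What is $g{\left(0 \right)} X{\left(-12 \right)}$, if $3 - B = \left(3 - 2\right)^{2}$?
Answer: $-184$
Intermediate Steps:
$B = 2$ ($B = 3 - \left(3 - 2\right)^{2} = 3 - 1^{2} = 3 - 1 = 2$)
$X{\left(u \right)} = 8$ ($X{\left(u \right)} = 8 - \left(\left(-1\right) 2 + 2\right) = 8 - \left(-2 + 2\right) = 8 - 0 = 8 + 0 = 8$)
$g{\left(N \right)} = -3 + \left(-4 + N\right) \left(5 + N\right)$ ($g{\left(N \right)} = -3 + \left(N - 4\right) \left(N + 5\right) = -3 + \left(-4 + N\right) \left(5 + N\right)$)
$g{\left(0 \right)} X{\left(-12 \right)} = \left(-23 + 0 + 0^{2}\right) 8 = \left(-23 + 0 + 0\right) 8 = \left(-23\right) 8 = -184$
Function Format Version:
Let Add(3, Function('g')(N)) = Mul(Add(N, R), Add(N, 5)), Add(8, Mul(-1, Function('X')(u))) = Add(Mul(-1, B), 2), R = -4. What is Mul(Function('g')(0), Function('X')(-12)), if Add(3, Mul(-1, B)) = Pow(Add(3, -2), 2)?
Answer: -184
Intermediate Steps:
B = 2 (B = Add(3, Mul(-1, Pow(Add(3, -2), 2))) = Add(3, Mul(-1, Pow(1, 2))) = Add(3, Mul(-1, 1)) = Add(3, -1) = 2)
Function('X')(u) = 8 (Function('X')(u) = Add(8, Mul(-1, Add(Mul(-1, 2), 2))) = Add(8, Mul(-1, Add(-2, 2))) = Add(8, Mul(-1, 0)) = Add(8, 0) = 8)
Function('g')(N) = Add(-3, Mul(Add(-4, N), Add(5, N))) (Function('g')(N) = Add(-3, Mul(Add(N, -4), Add(N, 5))) = Add(-3, Mul(Add(-4, N), Add(5, N))))
Mul(Function('g')(0), Function('X')(-12)) = Mul(Add(-23, 0, Pow(0, 2)), 8) = Mul(Add(-23, 0, 0), 8) = Mul(-23, 8) = -184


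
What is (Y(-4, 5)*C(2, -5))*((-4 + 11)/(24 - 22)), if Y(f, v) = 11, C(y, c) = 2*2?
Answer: 154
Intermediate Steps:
C(y, c) = 4
(Y(-4, 5)*C(2, -5))*((-4 + 11)/(24 - 22)) = (11*4)*((-4 + 11)/(24 - 22)) = 44*(7/2) = 154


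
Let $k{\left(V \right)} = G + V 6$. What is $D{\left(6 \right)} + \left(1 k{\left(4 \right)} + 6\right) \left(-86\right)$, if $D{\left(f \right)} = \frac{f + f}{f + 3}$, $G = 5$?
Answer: $- \frac{9026}{3} \approx -3008.7$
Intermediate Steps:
$D{\left(f \right)} = \frac{2 f}{3 + f}$
$k{\left(V \right)} = 5 + 6 V$ ($k{\left(V \right)} = 5 + V 6 = 5 + 6 V$)
$D{\left(6 \right)} + \left(1 k{\left(4 \right)} + 6\right) \left(-86\right) = 2 \cdot 6 \frac{1}{3 + 6} + \left(1 \left(5 + 6 \cdot 4\right) + 6\right) \left(-86\right) = 2 \cdot 6 \cdot \frac{1}{9} + \left(1 \left(5 + 24\right) + 6\right) \left(-86\right) = 2 \cdot 6 \cdot \frac{1}{9} + \left(1 \cdot 29 + 6\right) \left(-86\right) = \frac{4}{3} + \left(29 + 6\right) \left(-86\right) = \frac{4}{3} + 35 \left(-86\right) = \frac{4}{3} - 3010 = - \frac{9026}{3}$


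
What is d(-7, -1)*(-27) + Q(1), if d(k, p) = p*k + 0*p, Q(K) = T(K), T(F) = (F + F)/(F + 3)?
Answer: -377/2 ≈ -188.50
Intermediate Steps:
T(F) = 2*F/(3 + F) (T(F) = (2*F)/(3 + F) = 2*F/(3 + F))
Q(K) = 2*K/(3 + K)
d(k, p) = k*p (d(k, p) = k*p + 0 = k*p)
d(-7, -1)*(-27) + Q(1) = -7*(-1)*(-27) + 2*1/(3 + 1) = 7*(-27) + 2*1/4 = -189 + 2*1*(¼) = -189 + ½ = -377/2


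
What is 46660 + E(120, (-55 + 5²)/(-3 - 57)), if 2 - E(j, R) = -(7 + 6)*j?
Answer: 48222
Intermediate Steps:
E(j, R) = 2 + 13*j (E(j, R) = 2 - (-1)*(7 + 6)*j = 2 - (-1)*13*j = 2 - (-13)*j = 2 + 13*j)
46660 + E(120, (-55 + 5²)/(-3 - 57)) = 46660 + (2 + 13*120) = 46660 + (2 + 1560) = 46660 + 1562 = 48222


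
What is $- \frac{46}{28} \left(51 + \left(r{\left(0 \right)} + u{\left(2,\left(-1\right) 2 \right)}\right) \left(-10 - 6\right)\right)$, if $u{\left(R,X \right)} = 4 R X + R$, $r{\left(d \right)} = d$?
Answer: $- \frac{6325}{14} \approx -451.79$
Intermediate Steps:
$u{\left(R,X \right)} = R + 4 R X$ ($u{\left(R,X \right)} = 4 R X + R = R + 4 R X$)
$- \frac{46}{28} \left(51 + \left(r{\left(0 \right)} + u{\left(2,\left(-1\right) 2 \right)}\right) \left(-10 - 6\right)\right) = - \frac{46}{28} \left(51 + \left(0 + 2 \left(1 + 4 \left(\left(-1\right) 2\right)\right)\right) \left(-10 - 6\right)\right) = \left(-46\right) \frac{1}{28} \left(51 + \left(0 + 2 \left(1 + 4 \left(-2\right)\right)\right) \left(-16\right)\right) = - \frac{23 \left(51 + \left(0 + 2 \left(1 - 8\right)\right) \left(-16\right)\right)}{14} = - \frac{23 \left(51 + \left(0 + 2 \left(-7\right)\right) \left(-16\right)\right)}{14} = - \frac{23 \left(51 + \left(0 - 14\right) \left(-16\right)\right)}{14} = - \frac{23 \left(51 - -224\right)}{14} = - \frac{23 \left(51 + 224\right)}{14} = \left(- \frac{23}{14}\right) 275 = - \frac{6325}{14}$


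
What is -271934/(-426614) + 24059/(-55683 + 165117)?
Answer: 20011365791/23343038238 ≈ 0.85727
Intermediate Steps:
-271934/(-426614) + 24059/(-55683 + 165117) = -271934*(-1/426614) + 24059/109434 = 135967/213307 + 24059*(1/109434) = 135967/213307 + 24059/109434 = 20011365791/23343038238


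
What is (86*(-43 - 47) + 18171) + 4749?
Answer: 15180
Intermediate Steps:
(86*(-43 - 47) + 18171) + 4749 = (86*(-90) + 18171) + 4749 = (-7740 + 18171) + 4749 = 10431 + 4749 = 15180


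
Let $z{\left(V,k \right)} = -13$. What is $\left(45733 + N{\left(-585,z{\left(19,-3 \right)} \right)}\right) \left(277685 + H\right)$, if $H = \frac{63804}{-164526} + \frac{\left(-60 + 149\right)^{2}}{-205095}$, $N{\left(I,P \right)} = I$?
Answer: $\frac{70506414806301561392}{5623909995} \approx 1.2537 \cdot 10^{10}$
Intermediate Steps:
$H = - \frac{2398181971}{5623909995}$ ($H = 63804 \left(- \frac{1}{164526}\right) + 89^{2} \left(- \frac{1}{205095}\right) = - \frac{10634}{27421} + 7921 \left(- \frac{1}{205095}\right) = - \frac{10634}{27421} - \frac{7921}{205095} = - \frac{2398181971}{5623909995} \approx -0.42643$)
$\left(45733 + N{\left(-585,z{\left(19,-3 \right)} \right)}\right) \left(277685 + H\right) = \left(45733 - 585\right) \left(277685 - \frac{2398181971}{5623909995}\right) = 45148 \cdot \frac{1561673048779604}{5623909995} = \frac{70506414806301561392}{5623909995}$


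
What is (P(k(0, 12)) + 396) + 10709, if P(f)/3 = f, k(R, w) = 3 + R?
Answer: 11114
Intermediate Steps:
P(f) = 3*f
(P(k(0, 12)) + 396) + 10709 = (3*(3 + 0) + 396) + 10709 = (3*3 + 396) + 10709 = (9 + 396) + 10709 = 405 + 10709 = 11114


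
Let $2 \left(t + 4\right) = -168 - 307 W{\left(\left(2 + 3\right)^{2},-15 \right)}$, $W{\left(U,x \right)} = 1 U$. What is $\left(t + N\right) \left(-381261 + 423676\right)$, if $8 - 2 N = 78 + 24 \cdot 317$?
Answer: $- \frac{658662535}{2} \approx -3.2933 \cdot 10^{8}$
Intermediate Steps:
$W{\left(U,x \right)} = U$
$t = - \frac{7851}{2}$ ($t = -4 + \frac{-168 - 307 \left(2 + 3\right)^{2}}{2} = -4 + \frac{-168 - 307 \cdot 5^{2}}{2} = -4 + \frac{-168 - 7675}{2} = -4 + \frac{1}{2} \left(-7843\right) = -4 - \frac{7843}{2} = - \frac{7851}{2} \approx -3925.5$)
$N = -3839$ ($N = 4 - \frac{78 + 24 \cdot 317}{2} = 4 - \frac{78 + 7608}{2} = 4 - 3843 = -3839$)
$\left(t + N\right) \left(-381261 + 423676\right) = \left(- \frac{7851}{2} - 3839\right) \left(-381261 + 423676\right) = \left(- \frac{15529}{2}\right) 42415 = - \frac{658662535}{2}$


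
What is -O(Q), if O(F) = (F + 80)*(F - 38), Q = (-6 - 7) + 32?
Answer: 1881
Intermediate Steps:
Q = 19 (Q = -13 + 32 = 19)
O(F) = (-38 + F)*(80 + F) (O(F) = (80 + F)*(-38 + F) = (-38 + F)*(80 + F))
-O(Q) = -(-3040 + 19**2 + 42*19) = -(-3040 + 361 + 798) = -1*(-1881) = 1881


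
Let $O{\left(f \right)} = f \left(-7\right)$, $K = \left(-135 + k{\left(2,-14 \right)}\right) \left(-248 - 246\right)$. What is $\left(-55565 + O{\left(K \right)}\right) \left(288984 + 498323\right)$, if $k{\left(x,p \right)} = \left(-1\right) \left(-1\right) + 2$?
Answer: $-403117717447$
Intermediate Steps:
$k{\left(x,p \right)} = 3$ ($k{\left(x,p \right)} = 1 + 2 = 3$)
$K = 65208$ ($K = \left(-135 + 3\right) \left(-248 - 246\right) = \left(-132\right) \left(-494\right) = 65208$)
$O{\left(f \right)} = - 7 f$
$\left(-55565 + O{\left(K \right)}\right) \left(288984 + 498323\right) = \left(-55565 - 456456\right) \left(288984 + 498323\right) = \left(-55565 - 456456\right) 787307 = \left(-512021\right) 787307 = -403117717447$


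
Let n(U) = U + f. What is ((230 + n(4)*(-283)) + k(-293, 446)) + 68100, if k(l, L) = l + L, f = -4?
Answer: 68483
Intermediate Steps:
k(l, L) = L + l
n(U) = -4 + U (n(U) = U - 4 = -4 + U)
((230 + n(4)*(-283)) + k(-293, 446)) + 68100 = ((230 + (-4 + 4)*(-283)) + (446 - 293)) + 68100 = ((230 + 0*(-283)) + 153) + 68100 = ((230 + 0) + 153) + 68100 = (230 + 153) + 68100 = 383 + 68100 = 68483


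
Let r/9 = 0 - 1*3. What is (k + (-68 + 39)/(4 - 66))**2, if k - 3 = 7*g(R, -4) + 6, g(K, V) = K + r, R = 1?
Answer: 114425809/3844 ≈ 29767.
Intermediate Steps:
r = -27 (r = 9*(0 - 1*3) = 9*(0 - 3) = 9*(-3) = -27)
g(K, V) = -27 + K (g(K, V) = K - 27 = -27 + K)
k = -173 (k = 3 + (7*(-27 + 1) + 6) = 3 + (7*(-26) + 6) = 3 + (-182 + 6) = 3 - 176 = -173)
(k + (-68 + 39)/(4 - 66))**2 = (-173 + (-68 + 39)/(4 - 66))**2 = (-173 - 29/(-62))**2 = (-173 - 29*(-1/62))**2 = (-173 + 29/62)**2 = (-10697/62)**2 = 114425809/3844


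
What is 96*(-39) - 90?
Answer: -3834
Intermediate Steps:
96*(-39) - 90 = -3744 - 90 = -3834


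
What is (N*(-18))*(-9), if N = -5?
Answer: -810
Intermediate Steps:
(N*(-18))*(-9) = -5*(-18)*(-9) = 90*(-9) = -810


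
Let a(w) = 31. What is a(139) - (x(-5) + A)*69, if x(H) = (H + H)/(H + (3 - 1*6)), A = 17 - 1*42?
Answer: 6679/4 ≈ 1669.8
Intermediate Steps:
A = -25 (A = 17 - 42 = -25)
x(H) = 2*H/(-3 + H) (x(H) = (2*H)/(H + (3 - 6)) = (2*H)/(H - 3) = (2*H)/(-3 + H) = 2*H/(-3 + H))
a(139) - (x(-5) + A)*69 = 31 - (2*(-5)/(-3 - 5) - 25)*69 = 31 - (2*(-5)/(-8) - 25)*69 = 31 - (2*(-5)*(-⅛) - 25)*69 = 31 - (5/4 - 25)*69 = 31 - (-95)*69/4 = 31 - 1*(-6555/4) = 31 + 6555/4 = 6679/4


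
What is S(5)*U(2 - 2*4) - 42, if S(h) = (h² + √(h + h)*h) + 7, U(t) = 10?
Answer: 278 + 50*√10 ≈ 436.11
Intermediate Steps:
S(h) = 7 + h² + √2*h^(3/2) (S(h) = (h² + √(2*h)*h) + 7 = (h² + (√2*√h)*h) + 7 = (h² + √2*h^(3/2)) + 7 = 7 + h² + √2*h^(3/2))
S(5)*U(2 - 2*4) - 42 = (7 + 5² + √2*5^(3/2))*10 - 42 = (7 + 25 + √2*(5*√5))*10 - 42 = (7 + 25 + 5*√10)*10 - 42 = (32 + 5*√10)*10 - 42 = (320 + 50*√10) - 42 = 278 + 50*√10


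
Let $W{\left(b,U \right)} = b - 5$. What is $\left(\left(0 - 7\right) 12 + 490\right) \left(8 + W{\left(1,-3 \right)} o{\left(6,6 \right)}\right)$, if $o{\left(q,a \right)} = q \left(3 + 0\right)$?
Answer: $-25984$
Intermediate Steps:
$W{\left(b,U \right)} = -5 + b$
$o{\left(q,a \right)} = 3 q$ ($o{\left(q,a \right)} = q 3 = 3 q$)
$\left(\left(0 - 7\right) 12 + 490\right) \left(8 + W{\left(1,-3 \right)} o{\left(6,6 \right)}\right) = \left(\left(0 - 7\right) 12 + 490\right) \left(8 + \left(-5 + 1\right) 3 \cdot 6\right) = \left(\left(-7\right) 12 + 490\right) \left(8 - 72\right) = \left(-84 + 490\right) \left(8 - 72\right) = 406 \left(-64\right) = -25984$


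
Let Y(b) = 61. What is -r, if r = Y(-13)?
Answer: -61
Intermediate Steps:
r = 61
-r = -1*61 = -61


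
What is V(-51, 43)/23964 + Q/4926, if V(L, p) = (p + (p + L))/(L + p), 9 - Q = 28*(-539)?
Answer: 160826139/52465184 ≈ 3.0654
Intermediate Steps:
Q = 15101 (Q = 9 - 28*(-539) = 9 - 1*(-15092) = 9 + 15092 = 15101)
V(L, p) = (L + 2*p)/(L + p) (V(L, p) = (p + (L + p))/(L + p) = (L + 2*p)/(L + p))
V(-51, 43)/23964 + Q/4926 = ((-51 + 2*43)/(-51 + 43))/23964 + 15101/4926 = ((-51 + 86)/(-8))*(1/23964) + 15101*(1/4926) = -⅛*35*(1/23964) + 15101/4926 = -35/8*1/23964 + 15101/4926 = -35/191712 + 15101/4926 = 160826139/52465184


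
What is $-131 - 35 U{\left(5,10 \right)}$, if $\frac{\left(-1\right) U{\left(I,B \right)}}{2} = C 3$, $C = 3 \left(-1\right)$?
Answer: $-761$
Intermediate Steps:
$C = -3$
$U{\left(I,B \right)} = 18$ ($U{\left(I,B \right)} = - 2 \left(\left(-3\right) 3\right) = \left(-2\right) \left(-9\right) = 18$)
$-131 - 35 U{\left(5,10 \right)} = -131 - 630 = -761$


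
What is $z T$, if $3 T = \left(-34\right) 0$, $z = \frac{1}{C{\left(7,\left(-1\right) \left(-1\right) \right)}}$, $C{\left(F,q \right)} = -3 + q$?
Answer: $0$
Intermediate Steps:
$z = - \frac{1}{2}$ ($z = \frac{1}{-3 - -1} = \frac{1}{-3 + 1} = \frac{1}{-2} = - \frac{1}{2} \approx -0.5$)
$T = 0$ ($T = \frac{\left(-34\right) 0}{3} = \frac{1}{3} \cdot 0 = 0$)
$z T = \left(- \frac{1}{2}\right) 0 = 0$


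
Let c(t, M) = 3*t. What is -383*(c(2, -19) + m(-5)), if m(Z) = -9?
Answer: 1149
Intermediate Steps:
-383*(c(2, -19) + m(-5)) = -383*(3*2 - 9) = -383*(6 - 9) = -383*(-3) = 1149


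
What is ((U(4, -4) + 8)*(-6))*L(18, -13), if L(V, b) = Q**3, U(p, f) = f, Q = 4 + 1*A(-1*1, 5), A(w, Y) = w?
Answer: -648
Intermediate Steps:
Q = 3 (Q = 4 + 1*(-1*1) = 4 + 1*(-1) = 4 - 1 = 3)
L(V, b) = 27 (L(V, b) = 3**3 = 27)
((U(4, -4) + 8)*(-6))*L(18, -13) = ((-4 + 8)*(-6))*27 = (4*(-6))*27 = -24*27 = -648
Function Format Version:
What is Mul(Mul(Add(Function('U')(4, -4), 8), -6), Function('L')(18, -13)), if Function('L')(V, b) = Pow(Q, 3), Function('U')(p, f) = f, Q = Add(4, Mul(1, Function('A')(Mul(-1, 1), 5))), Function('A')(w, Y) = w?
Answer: -648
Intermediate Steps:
Q = 3 (Q = Add(4, Mul(1, Mul(-1, 1))) = Add(4, Mul(1, -1)) = Add(4, -1) = 3)
Function('L')(V, b) = 27 (Function('L')(V, b) = Pow(3, 3) = 27)
Mul(Mul(Add(Function('U')(4, -4), 8), -6), Function('L')(18, -13)) = Mul(Mul(Add(-4, 8), -6), 27) = Mul(Mul(4, -6), 27) = Mul(-24, 27) = -648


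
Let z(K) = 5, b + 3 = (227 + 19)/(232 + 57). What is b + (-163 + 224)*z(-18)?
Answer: 87524/289 ≈ 302.85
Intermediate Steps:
b = -621/289 (b = -3 + (227 + 19)/(232 + 57) = -3 + 246/289 = -621/289 ≈ -2.1488)
b + (-163 + 224)*z(-18) = -621/289 + (-163 + 224)*5 = -621/289 + 61*5 = -621/289 + 305 = 87524/289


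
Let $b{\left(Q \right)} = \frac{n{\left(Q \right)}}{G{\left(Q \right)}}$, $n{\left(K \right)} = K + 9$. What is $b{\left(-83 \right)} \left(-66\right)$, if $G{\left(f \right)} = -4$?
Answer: $-1221$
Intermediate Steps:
$n{\left(K \right)} = 9 + K$
$b{\left(Q \right)} = - \frac{9}{4} - \frac{Q}{4}$ ($b{\left(Q \right)} = \frac{9 + Q}{-4} = \left(9 + Q\right) \left(- \frac{1}{4}\right) = - \frac{9}{4} - \frac{Q}{4}$)
$b{\left(-83 \right)} \left(-66\right) = \left(- \frac{9}{4} - - \frac{83}{4}\right) \left(-66\right) = \left(- \frac{9}{4} + \frac{83}{4}\right) \left(-66\right) = \frac{37}{2} \left(-66\right) = -1221$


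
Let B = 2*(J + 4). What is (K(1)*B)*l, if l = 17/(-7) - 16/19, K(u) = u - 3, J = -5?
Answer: -1740/133 ≈ -13.083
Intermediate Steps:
K(u) = -3 + u
l = -435/133 (l = 17*(-⅐) - 16*1/19 = -17/7 - 16/19 = -435/133 ≈ -3.2707)
B = -2 (B = 2*(-5 + 4) = 2*(-1) = -2)
(K(1)*B)*l = ((-3 + 1)*(-2))*(-435/133) = -2*(-2)*(-435/133) = 4*(-435/133) = -1740/133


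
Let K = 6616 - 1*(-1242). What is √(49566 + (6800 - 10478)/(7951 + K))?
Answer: 24*√21506421319/15809 ≈ 222.63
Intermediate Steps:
K = 7858 (K = 6616 + 1242 = 7858)
√(49566 + (6800 - 10478)/(7951 + K)) = √(49566 + (6800 - 10478)/(7951 + 7858)) = √(49566 - 3678/15809) = √(783585216/15809) = 24*√21506421319/15809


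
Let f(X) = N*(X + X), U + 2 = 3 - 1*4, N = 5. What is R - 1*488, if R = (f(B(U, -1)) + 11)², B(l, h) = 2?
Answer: 473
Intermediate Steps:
U = -3 (U = -2 + (3 - 1*4) = -2 + (3 - 4) = -2 - 1 = -3)
f(X) = 10*X (f(X) = 5*(X + X) = 5*(2*X) = 10*X)
R = 961 (R = (10*2 + 11)² = (20 + 11)² = 31² = 961)
R - 1*488 = 961 - 1*488 = 961 - 488 = 473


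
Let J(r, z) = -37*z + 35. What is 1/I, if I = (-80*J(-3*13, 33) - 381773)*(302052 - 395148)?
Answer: 1/26708590728 ≈ 3.7441e-11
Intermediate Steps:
J(r, z) = 35 - 37*z
I = 26708590728 (I = (-80*(35 - 37*33) - 381773)*(302052 - 395148) = (-80*(35 - 1221) - 381773)*(-93096) = (-80*(-1186) - 381773)*(-93096) = (94880 - 381773)*(-93096) = -286893*(-93096) = 26708590728)
1/I = 1/26708590728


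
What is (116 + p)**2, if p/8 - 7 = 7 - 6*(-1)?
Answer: 76176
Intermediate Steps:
p = 160 (p = 56 + 8*(7 - 6*(-1)) = 56 + 8*(7 + 6) = 56 + 8*13 = 56 + 104 = 160)
(116 + p)**2 = (116 + 160)**2 = 276**2 = 76176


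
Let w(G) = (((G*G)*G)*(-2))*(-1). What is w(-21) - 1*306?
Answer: -18828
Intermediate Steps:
w(G) = 2*G³ (w(G) = ((G²*G)*(-2))*(-1) = (G³*(-2))*(-1) = -2*G³*(-1) = 2*G³)
w(-21) - 1*306 = 2*(-21)³ - 1*306 = 2*(-9261) - 306 = -18522 - 306 = -18828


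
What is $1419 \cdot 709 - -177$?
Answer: $1006248$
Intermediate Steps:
$1419 \cdot 709 - -177 = 1006071 + \left(-78 + 255\right) = 1006071 + 177 = 1006248$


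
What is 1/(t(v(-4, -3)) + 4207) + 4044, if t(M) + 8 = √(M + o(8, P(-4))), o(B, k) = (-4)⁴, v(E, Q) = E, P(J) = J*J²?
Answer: 71301179555/17631349 - 6*√7/17631349 ≈ 4044.0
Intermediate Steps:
P(J) = J³
o(B, k) = 256
t(M) = -8 + √(256 + M) (t(M) = -8 + √(M + 256) = -8 + √(256 + M))
1/(t(v(-4, -3)) + 4207) + 4044 = 1/((-8 + √(256 - 4)) + 4207) + 4044 = 1/((-8 + √252) + 4207) + 4044 = 1/((-8 + 6*√7) + 4207) + 4044 = 1/(4199 + 6*√7) + 4044 = 4044 + 1/(4199 + 6*√7)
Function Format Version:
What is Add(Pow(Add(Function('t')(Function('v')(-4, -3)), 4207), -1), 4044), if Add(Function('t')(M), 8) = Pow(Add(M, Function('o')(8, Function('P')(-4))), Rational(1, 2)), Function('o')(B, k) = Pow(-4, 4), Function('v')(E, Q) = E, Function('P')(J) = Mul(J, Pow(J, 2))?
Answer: Add(Rational(71301179555, 17631349), Mul(Rational(-6, 17631349), Pow(7, Rational(1, 2)))) ≈ 4044.0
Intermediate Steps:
Function('P')(J) = Pow(J, 3)
Function('o')(B, k) = 256
Function('t')(M) = Add(-8, Pow(Add(256, M), Rational(1, 2))) (Function('t')(M) = Add(-8, Pow(Add(M, 256), Rational(1, 2))) = Add(-8, Pow(Add(256, M), Rational(1, 2))))
Add(Pow(Add(Function('t')(Function('v')(-4, -3)), 4207), -1), 4044) = Add(Pow(Add(Add(-8, Pow(Add(256, -4), Rational(1, 2))), 4207), -1), 4044) = Add(Pow(Add(Add(-8, Pow(252, Rational(1, 2))), 4207), -1), 4044) = Add(Pow(Add(Add(-8, Mul(6, Pow(7, Rational(1, 2)))), 4207), -1), 4044) = Add(Pow(Add(4199, Mul(6, Pow(7, Rational(1, 2)))), -1), 4044) = Add(4044, Pow(Add(4199, Mul(6, Pow(7, Rational(1, 2)))), -1))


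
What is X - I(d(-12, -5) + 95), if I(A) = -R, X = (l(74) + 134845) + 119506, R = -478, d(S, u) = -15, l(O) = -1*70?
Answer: 253803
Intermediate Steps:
l(O) = -70
X = 254281 (X = (-70 + 134845) + 119506 = 134775 + 119506 = 254281)
I(A) = 478 (I(A) = -1*(-478) = 478)
X - I(d(-12, -5) + 95) = 254281 - 1*478 = 254281 - 478 = 253803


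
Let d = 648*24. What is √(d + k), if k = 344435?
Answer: √359987 ≈ 599.99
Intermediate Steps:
d = 15552
√(d + k) = √(15552 + 344435) = √359987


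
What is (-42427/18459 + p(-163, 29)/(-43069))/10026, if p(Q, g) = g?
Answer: -130558841/569341213389 ≈ -0.00022932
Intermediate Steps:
(-42427/18459 + p(-163, 29)/(-43069))/10026 = (-42427/18459 + 29/(-43069))/10026 = (-42427*1/18459 + 29*(-1/43069))*(1/10026) = (-6061/2637 - 29/43069)*(1/10026) = -261117682/113572953*1/10026 = -130558841/569341213389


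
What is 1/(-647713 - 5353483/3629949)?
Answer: -3629949/2351170510120 ≈ -1.5439e-6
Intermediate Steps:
1/(-647713 - 5353483/3629949) = 1/(-2351170510120/3629949) = -3629949/2351170510120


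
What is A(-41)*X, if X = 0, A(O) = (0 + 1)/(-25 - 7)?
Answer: 0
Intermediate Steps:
A(O) = -1/32 (A(O) = 1/(-32) = 1*(-1/32) = -1/32)
A(-41)*X = -1/32*0 = 0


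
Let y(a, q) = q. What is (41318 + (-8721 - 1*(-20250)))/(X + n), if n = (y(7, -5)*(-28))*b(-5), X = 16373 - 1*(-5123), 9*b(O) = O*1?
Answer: 475623/192764 ≈ 2.4674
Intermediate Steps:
b(O) = O/9 (b(O) = (O*1)/9 = O/9)
X = 21496 (X = 16373 + 5123 = 21496)
n = -700/9 (n = (-5*(-28))*((1/9)*(-5)) = 140*(-5/9) = -700/9 ≈ -77.778)
(41318 + (-8721 - 1*(-20250)))/(X + n) = (41318 + (-8721 - 1*(-20250)))/(21496 - 700/9) = (41318 + (-8721 + 20250))/(192764/9) = (41318 + 11529)*(9/192764) = 52847*(9/192764) = 475623/192764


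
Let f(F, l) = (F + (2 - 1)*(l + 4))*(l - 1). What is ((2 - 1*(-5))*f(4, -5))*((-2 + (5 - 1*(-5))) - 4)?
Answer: -504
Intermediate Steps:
f(F, l) = (-1 + l)*(4 + F + l) (f(F, l) = (F + 1*(4 + l))*(-1 + l) = (F + (4 + l))*(-1 + l) = (4 + F + l)*(-1 + l) = (-1 + l)*(4 + F + l))
((2 - 1*(-5))*f(4, -5))*((-2 + (5 - 1*(-5))) - 4) = ((2 - 1*(-5))*(-4 + (-5)² - 1*4 + 3*(-5) + 4*(-5)))*((-2 + (5 - 1*(-5))) - 4) = ((2 + 5)*(-4 + 25 - 4 - 15 - 20))*((-2 + (5 + 5)) - 4) = (7*(-18))*((-2 + 10) - 4) = -126*(8 - 4) = -126*4 = -504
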